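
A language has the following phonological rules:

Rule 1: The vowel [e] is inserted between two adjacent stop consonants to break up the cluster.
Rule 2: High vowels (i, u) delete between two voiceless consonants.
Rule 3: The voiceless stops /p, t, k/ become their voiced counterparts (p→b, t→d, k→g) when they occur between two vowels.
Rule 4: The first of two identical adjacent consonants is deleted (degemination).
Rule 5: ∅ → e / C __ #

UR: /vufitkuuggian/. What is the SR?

vufteguugegiane

Rule 1 (stop-cluster e-epenthesis): /t/ and /k/ form a stop–stop cluster, so [e] is inserted between them. /g/ and /g/ form a stop–stop cluster, so [e] is inserted between them. /vufitkuuggian/ → vufitekuugegian.
Rule 2 (high vowel syncope): /i/ is a high vowel flanked by voiceless consonants /f/ and /t/, so it deletes. /vufitekuugegian/ → vuftekuugegian.
Rule 3 (intervocalic voicing): /k/ is a voiceless stop between vowels /e/ and /u/, so it voices to [g]. /vuftekuugegian/ → vufteguugegian.
Rule 4 (degemination): no segment meets the environment; /vufteguugegian/ is unchanged.
Rule 5 (final e-epenthesis): the form ends in the consonant /n/, so [e] is inserted word-finally. /vufteguugegian/ → vufteguugegiane.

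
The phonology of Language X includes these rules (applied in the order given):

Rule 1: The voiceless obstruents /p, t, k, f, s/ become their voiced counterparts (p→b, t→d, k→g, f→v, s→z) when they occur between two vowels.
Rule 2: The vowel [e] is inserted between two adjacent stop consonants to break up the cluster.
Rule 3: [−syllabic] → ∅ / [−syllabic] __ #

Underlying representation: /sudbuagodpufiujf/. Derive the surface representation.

sudebuagodepuviuj

Rule 1 (intervocalic voicing): /f/ is a voiceless obstruent between vowels /u/ and /i/, so it voices to [v]. /sudbuagodpufiujf/ → sudbuagodpuviujf.
Rule 2 (stop-cluster e-epenthesis): /d/ and /b/ form a stop–stop cluster, so [e] is inserted between them. /d/ and /p/ form a stop–stop cluster, so [e] is inserted between them. /sudbuagodpuviujf/ → sudebuagodepuviujf.
Rule 3 (final cluster simplification): /f/ is the second consonant of a word-final cluster /jf/, so it deletes. /sudebuagodepuviujf/ → sudebuagodepuviuj.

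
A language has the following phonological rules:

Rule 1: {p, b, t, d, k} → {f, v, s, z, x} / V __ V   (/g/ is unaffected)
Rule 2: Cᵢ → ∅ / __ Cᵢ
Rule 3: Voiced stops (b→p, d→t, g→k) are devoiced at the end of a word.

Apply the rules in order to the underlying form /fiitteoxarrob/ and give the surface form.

Rule 1 (intervocalic spirantization): no segment meets the environment; /fiitteoxarrob/ is unchanged.
Rule 2 (degemination): /tt/ is a geminate; the first /t/ deletes. /rr/ is a geminate; the first /r/ deletes. /fiitteoxarrob/ → fiiteoxarob.
Rule 3 (final devoicing): /b/ is a voiced stop in word-final position, so it devoices to [p]. /fiiteoxarob/ → fiiteoxarop.

fiiteoxarop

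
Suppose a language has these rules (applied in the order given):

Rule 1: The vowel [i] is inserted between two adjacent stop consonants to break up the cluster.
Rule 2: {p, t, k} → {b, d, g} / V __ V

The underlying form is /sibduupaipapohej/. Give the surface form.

Rule 1 (stop-cluster i-epenthesis): /b/ and /d/ form a stop–stop cluster, so [i] is inserted between them. /sibduupaipapohej/ → sibiduupaipapohej.
Rule 2 (intervocalic voicing): /p/ is a voiceless stop between vowels /u/ and /a/, so it voices to [b]. /p/ is a voiceless stop between vowels /i/ and /a/, so it voices to [b]. /p/ is a voiceless stop between vowels /a/ and /o/, so it voices to [b]. /sibiduupaipapohej/ → sibiduubaibabohej.

sibiduubaibabohej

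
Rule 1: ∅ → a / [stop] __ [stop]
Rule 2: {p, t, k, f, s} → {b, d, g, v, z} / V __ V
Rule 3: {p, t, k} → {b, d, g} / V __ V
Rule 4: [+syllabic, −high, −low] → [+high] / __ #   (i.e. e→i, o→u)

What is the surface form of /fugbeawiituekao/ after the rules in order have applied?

fugabeawiiduegau

Rule 1 (stop-cluster a-epenthesis): /g/ and /b/ form a stop–stop cluster, so [a] is inserted between them. /fugbeawiituekao/ → fugabeawiituekao.
Rule 2 (intervocalic voicing): /t/ is a voiceless obstruent between vowels /i/ and /u/, so it voices to [d]. /k/ is a voiceless obstruent between vowels /e/ and /a/, so it voices to [g]. /fugabeawiituekao/ → fugabeawiiduegao.
Rule 3 (intervocalic voicing): no segment meets the environment; /fugabeawiiduegao/ is unchanged.
Rule 4 (final vowel raising): /o/ is a mid vowel in word-final position, so it raises to [u]. /fugabeawiiduegao/ → fugabeawiiduegau.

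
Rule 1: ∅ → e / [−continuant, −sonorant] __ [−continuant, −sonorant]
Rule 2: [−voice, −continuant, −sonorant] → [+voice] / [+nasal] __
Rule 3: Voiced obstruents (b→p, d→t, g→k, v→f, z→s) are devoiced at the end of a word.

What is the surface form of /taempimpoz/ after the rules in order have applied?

Rule 1 (stop-cluster e-epenthesis): no segment meets the environment; /taempimpoz/ is unchanged.
Rule 2 (post-nasal voicing): /p/ is a voiceless stop immediately after the nasal /m/, so it voices to [b]. /p/ is a voiceless stop immediately after the nasal /m/, so it voices to [b]. /taempimpoz/ → taembimboz.
Rule 3 (final devoicing): /z/ is a voiced obstruent in word-final position, so it devoices to [s]. /taembimboz/ → taembimbos.

taembimbos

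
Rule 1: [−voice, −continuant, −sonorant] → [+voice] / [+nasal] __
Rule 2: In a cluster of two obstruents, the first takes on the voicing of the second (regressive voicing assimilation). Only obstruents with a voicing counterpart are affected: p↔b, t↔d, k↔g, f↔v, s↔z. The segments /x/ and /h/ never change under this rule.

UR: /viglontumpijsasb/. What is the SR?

viglondumbijsazb

Rule 1 (post-nasal voicing): /t/ is a voiceless stop immediately after the nasal /n/, so it voices to [d]. /p/ is a voiceless stop immediately after the nasal /m/, so it voices to [b]. /viglontumpijsasb/ → viglondumbijsasb.
Rule 2 (regressive voicing assimilation): /s/ precedes the voiced obstruent /b/, so it voices to [z] by assimilation. /viglondumbijsasb/ → viglondumbijsazb.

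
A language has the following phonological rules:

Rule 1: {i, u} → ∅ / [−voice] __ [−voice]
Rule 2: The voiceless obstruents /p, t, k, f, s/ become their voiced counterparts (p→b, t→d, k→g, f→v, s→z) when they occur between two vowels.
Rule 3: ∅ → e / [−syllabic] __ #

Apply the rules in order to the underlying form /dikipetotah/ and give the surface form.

dikpedodahe

Rule 1 (high vowel syncope): /i/ is a high vowel flanked by voiceless consonants /k/ and /p/, so it deletes. /dikipetotah/ → dikpetotah.
Rule 2 (intervocalic voicing): /t/ is a voiceless obstruent between vowels /e/ and /o/, so it voices to [d]. /t/ is a voiceless obstruent between vowels /o/ and /a/, so it voices to [d]. /dikpetotah/ → dikpedodah.
Rule 3 (final e-epenthesis): the form ends in the consonant /h/, so [e] is inserted word-finally. /dikpedodah/ → dikpedodahe.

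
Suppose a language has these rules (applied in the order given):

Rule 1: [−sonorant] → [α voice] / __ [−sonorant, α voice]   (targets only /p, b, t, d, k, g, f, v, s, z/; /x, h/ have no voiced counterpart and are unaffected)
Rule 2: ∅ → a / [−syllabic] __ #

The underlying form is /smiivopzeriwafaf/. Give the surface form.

Rule 1 (regressive voicing assimilation): /p/ precedes the voiced obstruent /z/, so it voices to [b] by assimilation. /smiivopzeriwafaf/ → smiivobzeriwafaf.
Rule 2 (final a-epenthesis): the form ends in the consonant /f/, so [a] is inserted word-finally. /smiivobzeriwafaf/ → smiivobzeriwafafa.

smiivobzeriwafafa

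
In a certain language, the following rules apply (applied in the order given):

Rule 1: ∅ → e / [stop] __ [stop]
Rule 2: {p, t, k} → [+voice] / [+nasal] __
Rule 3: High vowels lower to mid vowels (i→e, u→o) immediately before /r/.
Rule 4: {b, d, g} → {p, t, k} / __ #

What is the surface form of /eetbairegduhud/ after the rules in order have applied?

eetebaeregeduhut

Rule 1 (stop-cluster e-epenthesis): /t/ and /b/ form a stop–stop cluster, so [e] is inserted between them. /g/ and /d/ form a stop–stop cluster, so [e] is inserted between them. /eetbairegduhud/ → eetebairegeduhud.
Rule 2 (post-nasal voicing): no segment meets the environment; /eetebairegeduhud/ is unchanged.
Rule 3 (pre-rhotic lowering): /i/ is a high vowel immediately before /r/, so it lowers to [e]. /eetebairegeduhud/ → eetebaeregeduhud.
Rule 4 (final devoicing): /d/ is a voiced stop in word-final position, so it devoices to [t]. /eetebaeregeduhud/ → eetebaeregeduhut.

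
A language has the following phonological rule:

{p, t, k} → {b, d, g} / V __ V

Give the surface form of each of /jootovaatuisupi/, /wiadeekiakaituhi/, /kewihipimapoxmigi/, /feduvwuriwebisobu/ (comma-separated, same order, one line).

joodovaaduisubi, wiadeegiagaiduhi, kewihibimaboxmigi, feduvwuriwebisobu

/jootovaatuisupi/: /t/ is a voiceless stop between vowels /o/ and /o/, so it voices to [d]. /t/ is a voiceless stop between vowels /a/ and /u/, so it voices to [d]. /p/ is a voiceless stop between vowels /u/ and /i/, so it voices to [b]. → [joodovaaduisubi].
/wiadeekiakaituhi/: /k/ is a voiceless stop between vowels /e/ and /i/, so it voices to [g]. /k/ is a voiceless stop between vowels /a/ and /a/, so it voices to [g]. /t/ is a voiceless stop between vowels /i/ and /u/, so it voices to [d]. → [wiadeegiagaiduhi].
/kewihipimapoxmigi/: /p/ is a voiceless stop between vowels /i/ and /i/, so it voices to [b]. /p/ is a voiceless stop between vowels /a/ and /o/, so it voices to [b]. → [kewihibimaboxmigi].
/feduvwuriwebisobu/: the rule's environment is not met; surfaces unchanged as [feduvwuriwebisobu].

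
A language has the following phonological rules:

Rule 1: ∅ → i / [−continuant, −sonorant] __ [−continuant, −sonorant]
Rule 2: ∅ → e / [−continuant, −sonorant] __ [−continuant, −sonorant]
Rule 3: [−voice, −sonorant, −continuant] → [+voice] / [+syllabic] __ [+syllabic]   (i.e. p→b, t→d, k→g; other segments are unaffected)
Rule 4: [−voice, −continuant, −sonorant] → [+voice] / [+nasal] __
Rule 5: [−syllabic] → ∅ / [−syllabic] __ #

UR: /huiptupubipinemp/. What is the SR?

Rule 1 (stop-cluster i-epenthesis): /p/ and /t/ form a stop–stop cluster, so [i] is inserted between them. /huiptupubipinemp/ → huipitupubipinemp.
Rule 2 (stop-cluster e-epenthesis): no segment meets the environment; /huipitupubipinemp/ is unchanged.
Rule 3 (intervocalic voicing): /p/ is a voiceless stop between vowels /i/ and /i/, so it voices to [b]. /t/ is a voiceless stop between vowels /i/ and /u/, so it voices to [d]. /p/ is a voiceless stop between vowels /u/ and /u/, so it voices to [b]. /p/ is a voiceless stop between vowels /i/ and /i/, so it voices to [b]. /huipitupubipinemp/ → huibidububibinemp.
Rule 4 (post-nasal voicing): /p/ is a voiceless stop immediately after the nasal /m/, so it voices to [b]. /huibidububibinemp/ → huibidububibinemb.
Rule 5 (final cluster simplification): /b/ is the second consonant of a word-final cluster /mb/, so it deletes. /huibidububibinemb/ → huibidububibinem.

huibidububibinem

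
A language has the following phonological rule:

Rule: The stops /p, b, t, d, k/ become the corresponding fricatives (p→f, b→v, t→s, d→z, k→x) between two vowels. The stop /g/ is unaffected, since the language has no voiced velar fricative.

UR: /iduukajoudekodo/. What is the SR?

/d/ is a stop between vowels /i/ and /u/, so it spirantizes to the fricative [z].
/k/ is a stop between vowels /u/ and /a/, so it spirantizes to the fricative [x].
/d/ is a stop between vowels /u/ and /e/, so it spirantizes to the fricative [z].
/k/ is a stop between vowels /e/ and /o/, so it spirantizes to the fricative [x].
/d/ is a stop between vowels /o/ and /o/, so it spirantizes to the fricative [z].
Surface form: [izuuxajouzexozo].

izuuxajouzexozo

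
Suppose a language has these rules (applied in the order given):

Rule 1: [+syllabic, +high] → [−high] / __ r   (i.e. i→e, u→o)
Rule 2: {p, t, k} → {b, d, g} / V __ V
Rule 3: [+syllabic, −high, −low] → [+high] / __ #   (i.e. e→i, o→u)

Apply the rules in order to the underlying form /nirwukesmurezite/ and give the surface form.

nerwugesmorezidi

Rule 1 (pre-rhotic lowering): /i/ is a high vowel immediately before /r/, so it lowers to [e]. /u/ is a high vowel immediately before /r/, so it lowers to [o]. /nirwukesmurezite/ → nerwukesmorezite.
Rule 2 (intervocalic voicing): /k/ is a voiceless stop between vowels /u/ and /e/, so it voices to [g]. /t/ is a voiceless stop between vowels /i/ and /e/, so it voices to [d]. /nerwukesmorezite/ → nerwugesmorezide.
Rule 3 (final vowel raising): /e/ is a mid vowel in word-final position, so it raises to [i]. /nerwugesmorezide/ → nerwugesmorezidi.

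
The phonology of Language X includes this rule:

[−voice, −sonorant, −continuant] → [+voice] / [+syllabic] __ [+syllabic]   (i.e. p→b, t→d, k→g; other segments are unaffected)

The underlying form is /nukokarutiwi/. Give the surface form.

/k/ is a voiceless stop between vowels /u/ and /o/, so it voices to [g].
/k/ is a voiceless stop between vowels /o/ and /a/, so it voices to [g].
/t/ is a voiceless stop between vowels /u/ and /i/, so it voices to [d].
Surface form: [nugogarudiwi].

nugogarudiwi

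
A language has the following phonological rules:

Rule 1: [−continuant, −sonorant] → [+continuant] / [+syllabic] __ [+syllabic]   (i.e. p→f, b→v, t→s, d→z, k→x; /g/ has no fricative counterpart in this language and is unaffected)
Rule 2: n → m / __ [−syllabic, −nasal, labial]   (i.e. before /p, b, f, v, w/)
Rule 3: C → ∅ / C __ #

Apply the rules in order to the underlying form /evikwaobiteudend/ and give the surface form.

Rule 1 (intervocalic spirantization): /b/ is a stop between vowels /o/ and /i/, so it spirantizes to the fricative [v]. /t/ is a stop between vowels /i/ and /e/, so it spirantizes to the fricative [s]. /d/ is a stop between vowels /u/ and /e/, so it spirantizes to the fricative [z]. /evikwaobiteudend/ → evikwaoviseuzend.
Rule 2 (nasal place assimilation): no segment meets the environment; /evikwaoviseuzend/ is unchanged.
Rule 3 (final cluster simplification): /d/ is the second consonant of a word-final cluster /nd/, so it deletes. /evikwaoviseuzend/ → evikwaoviseuzen.

evikwaoviseuzen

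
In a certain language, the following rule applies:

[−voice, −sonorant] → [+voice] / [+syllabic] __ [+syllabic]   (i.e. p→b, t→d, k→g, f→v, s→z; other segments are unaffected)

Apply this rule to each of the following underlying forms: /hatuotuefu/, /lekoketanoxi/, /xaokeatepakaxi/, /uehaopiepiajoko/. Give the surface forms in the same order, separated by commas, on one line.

haduoduevu, legogedanoxi, xaogeadebagaxi, uehaobiebiajogo

/hatuotuefu/: /t/ is a voiceless obstruent between vowels /a/ and /u/, so it voices to [d]. /t/ is a voiceless obstruent between vowels /o/ and /u/, so it voices to [d]. /f/ is a voiceless obstruent between vowels /e/ and /u/, so it voices to [v]. → [haduoduevu].
/lekoketanoxi/: /k/ is a voiceless obstruent between vowels /e/ and /o/, so it voices to [g]. /k/ is a voiceless obstruent between vowels /o/ and /e/, so it voices to [g]. /t/ is a voiceless obstruent between vowels /e/ and /a/, so it voices to [d]. → [legogedanoxi].
/xaokeatepakaxi/: /k/ is a voiceless obstruent between vowels /o/ and /e/, so it voices to [g]. /t/ is a voiceless obstruent between vowels /a/ and /e/, so it voices to [d]. /p/ is a voiceless obstruent between vowels /e/ and /a/, so it voices to [b]. /k/ is a voiceless obstruent between vowels /a/ and /a/, so it voices to [g]. → [xaogeadebagaxi].
/uehaopiepiajoko/: /p/ is a voiceless obstruent between vowels /o/ and /i/, so it voices to [b]. /p/ is a voiceless obstruent between vowels /e/ and /i/, so it voices to [b]. /k/ is a voiceless obstruent between vowels /o/ and /o/, so it voices to [g]. → [uehaobiebiajogo].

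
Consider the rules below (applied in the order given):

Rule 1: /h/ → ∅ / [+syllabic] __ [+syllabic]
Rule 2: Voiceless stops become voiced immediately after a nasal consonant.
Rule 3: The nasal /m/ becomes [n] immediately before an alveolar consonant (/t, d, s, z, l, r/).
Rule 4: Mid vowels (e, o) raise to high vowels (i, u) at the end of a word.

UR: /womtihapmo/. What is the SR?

Rule 1 (intervocalic h-deletion): /h/ occurs between vowels /i/ and /a/, so it deletes. /womtihapmo/ → womtiapmo.
Rule 2 (post-nasal voicing): /t/ is a voiceless stop immediately after the nasal /m/, so it voices to [d]. /womtiapmo/ → womdiapmo.
Rule 3 (nasal place assimilation): /m/ precedes the alveolar consonant /d/, so it assimilates in place to [n]. /womdiapmo/ → wondiapmo.
Rule 4 (final vowel raising): /o/ is a mid vowel in word-final position, so it raises to [u]. /wondiapmo/ → wondiapmu.

wondiapmu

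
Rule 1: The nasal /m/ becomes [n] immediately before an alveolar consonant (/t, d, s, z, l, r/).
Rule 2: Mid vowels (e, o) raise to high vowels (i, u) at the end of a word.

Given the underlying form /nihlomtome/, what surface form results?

Rule 1 (nasal place assimilation): /m/ precedes the alveolar consonant /t/, so it assimilates in place to [n]. /nihlomtome/ → nihlontome.
Rule 2 (final vowel raising): /e/ is a mid vowel in word-final position, so it raises to [i]. /nihlontome/ → nihlontomi.

nihlontomi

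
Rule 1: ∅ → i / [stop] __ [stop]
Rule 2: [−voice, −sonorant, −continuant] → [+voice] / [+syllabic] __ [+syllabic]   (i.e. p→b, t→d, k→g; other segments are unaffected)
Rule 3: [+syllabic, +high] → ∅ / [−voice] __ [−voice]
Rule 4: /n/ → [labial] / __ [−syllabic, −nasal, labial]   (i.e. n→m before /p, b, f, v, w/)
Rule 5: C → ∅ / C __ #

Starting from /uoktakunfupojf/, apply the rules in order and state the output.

uogidagumfuboj

Rule 1 (stop-cluster i-epenthesis): /k/ and /t/ form a stop–stop cluster, so [i] is inserted between them. /uoktakunfupojf/ → uokitakunfupojf.
Rule 2 (intervocalic voicing): /k/ is a voiceless stop between vowels /o/ and /i/, so it voices to [g]. /t/ is a voiceless stop between vowels /i/ and /a/, so it voices to [d]. /k/ is a voiceless stop between vowels /a/ and /u/, so it voices to [g]. /p/ is a voiceless stop between vowels /u/ and /o/, so it voices to [b]. /uokitakunfupojf/ → uogidagunfubojf.
Rule 3 (high vowel syncope): no segment meets the environment; /uogidagunfubojf/ is unchanged.
Rule 4 (nasal place assimilation): /n/ precedes the labial consonant /f/, so it assimilates in place to [m]. /uogidagunfubojf/ → uogidagumfubojf.
Rule 5 (final cluster simplification): /f/ is the second consonant of a word-final cluster /jf/, so it deletes. /uogidagumfubojf/ → uogidagumfuboj.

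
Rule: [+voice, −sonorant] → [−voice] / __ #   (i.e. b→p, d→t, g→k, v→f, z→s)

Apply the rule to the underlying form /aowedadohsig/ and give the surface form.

aowedadohsik

/g/ is a voiced obstruent in word-final position, so it devoices to [k].
The other instances of /d/ do not occur in the required environment and remain unchanged.
Surface form: [aowedadohsik].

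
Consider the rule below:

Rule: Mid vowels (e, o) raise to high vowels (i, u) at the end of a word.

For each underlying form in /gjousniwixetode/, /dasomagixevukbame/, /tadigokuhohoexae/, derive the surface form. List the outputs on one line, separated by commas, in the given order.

/gjousniwixetode/: /e/ is a mid vowel in word-final position, so it raises to [i]. → [gjousniwixetodi].
/dasomagixevukbame/: /e/ is a mid vowel in word-final position, so it raises to [i]. → [dasomagixevukbami].
/tadigokuhohoexae/: /e/ is a mid vowel in word-final position, so it raises to [i]. → [tadigokuhohoexai].

gjousniwixetodi, dasomagixevukbami, tadigokuhohoexai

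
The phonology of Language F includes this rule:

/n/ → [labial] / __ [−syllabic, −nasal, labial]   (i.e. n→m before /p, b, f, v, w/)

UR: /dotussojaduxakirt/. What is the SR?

dotussojaduxakirt

No segment of /dotussojaduxakirt/ meets the structural description of the rule, so the form surfaces unchanged.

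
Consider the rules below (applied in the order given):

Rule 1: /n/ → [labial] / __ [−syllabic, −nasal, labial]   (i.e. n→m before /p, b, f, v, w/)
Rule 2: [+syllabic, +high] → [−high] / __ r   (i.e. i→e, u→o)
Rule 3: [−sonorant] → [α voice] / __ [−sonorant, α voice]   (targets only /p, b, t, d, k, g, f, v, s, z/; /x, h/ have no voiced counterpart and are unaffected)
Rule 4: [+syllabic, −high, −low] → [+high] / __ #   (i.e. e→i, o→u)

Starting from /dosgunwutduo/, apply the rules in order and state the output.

dozgumwudduu

Rule 1 (nasal place assimilation): /n/ precedes the labial consonant /w/, so it assimilates in place to [m]. /dosgunwutduo/ → dosgumwutduo.
Rule 2 (pre-rhotic lowering): no segment meets the environment; /dosgumwutduo/ is unchanged.
Rule 3 (regressive voicing assimilation): /s/ precedes the voiced obstruent /g/, so it voices to [z] by assimilation. /t/ precedes the voiced obstruent /d/, so it voices to [d] by assimilation. /dosgumwutduo/ → dozgumwudduo.
Rule 4 (final vowel raising): /o/ is a mid vowel in word-final position, so it raises to [u]. /dozgumwudduo/ → dozgumwudduu.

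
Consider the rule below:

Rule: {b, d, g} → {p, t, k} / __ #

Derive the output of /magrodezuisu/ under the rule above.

magrodezuisu

No segment of /magrodezuisu/ meets the structural description of the rule, so the form surfaces unchanged.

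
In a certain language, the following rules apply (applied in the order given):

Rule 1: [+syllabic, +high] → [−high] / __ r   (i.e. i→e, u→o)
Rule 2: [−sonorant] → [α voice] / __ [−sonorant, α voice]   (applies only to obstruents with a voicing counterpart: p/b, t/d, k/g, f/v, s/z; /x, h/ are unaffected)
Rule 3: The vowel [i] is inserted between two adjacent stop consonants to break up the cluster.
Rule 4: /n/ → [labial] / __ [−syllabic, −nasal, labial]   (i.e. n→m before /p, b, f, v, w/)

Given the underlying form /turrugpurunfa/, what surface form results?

Rule 1 (pre-rhotic lowering): /u/ is a high vowel immediately before /r/, so it lowers to [o]. /u/ is a high vowel immediately before /r/, so it lowers to [o]. /turrugpurunfa/ → torrugporunfa.
Rule 2 (regressive voicing assimilation): /g/ precedes the voiceless obstruent /p/, so it devoices to [k] by assimilation. /torrugporunfa/ → torrukporunfa.
Rule 3 (stop-cluster i-epenthesis): /k/ and /p/ form a stop–stop cluster, so [i] is inserted between them. /torrukporunfa/ → torrukiporunfa.
Rule 4 (nasal place assimilation): /n/ precedes the labial consonant /f/, so it assimilates in place to [m]. /torrukiporunfa/ → torrukiporumfa.

torrukiporumfa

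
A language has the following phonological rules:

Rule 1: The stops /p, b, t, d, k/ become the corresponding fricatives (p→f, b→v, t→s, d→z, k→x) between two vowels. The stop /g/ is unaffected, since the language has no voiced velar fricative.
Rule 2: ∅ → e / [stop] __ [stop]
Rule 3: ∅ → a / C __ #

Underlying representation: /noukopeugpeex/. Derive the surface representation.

nouxofeugepeexa

Rule 1 (intervocalic spirantization): /k/ is a stop between vowels /u/ and /o/, so it spirantizes to the fricative [x]. /p/ is a stop between vowels /o/ and /e/, so it spirantizes to the fricative [f]. /noukopeugpeex/ → nouxofeugpeex.
Rule 2 (stop-cluster e-epenthesis): /g/ and /p/ form a stop–stop cluster, so [e] is inserted between them. /nouxofeugpeex/ → nouxofeugepeex.
Rule 3 (final a-epenthesis): the form ends in the consonant /x/, so [a] is inserted word-finally. /nouxofeugepeex/ → nouxofeugepeexa.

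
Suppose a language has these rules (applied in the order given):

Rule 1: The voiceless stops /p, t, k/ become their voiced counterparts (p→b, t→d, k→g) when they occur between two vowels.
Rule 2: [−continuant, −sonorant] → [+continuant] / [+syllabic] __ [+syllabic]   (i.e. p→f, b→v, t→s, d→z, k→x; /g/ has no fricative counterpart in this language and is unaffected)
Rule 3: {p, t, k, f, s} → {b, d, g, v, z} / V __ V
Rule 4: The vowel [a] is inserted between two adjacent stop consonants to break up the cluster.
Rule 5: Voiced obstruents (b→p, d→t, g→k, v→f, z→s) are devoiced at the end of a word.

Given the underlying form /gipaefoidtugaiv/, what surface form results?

givaevoidatugaif

Rule 1 (intervocalic voicing): /p/ is a voiceless stop between vowels /i/ and /a/, so it voices to [b]. /gipaefoidtugaiv/ → gibaefoidtugaiv.
Rule 2 (intervocalic spirantization): /b/ is a stop between vowels /i/ and /a/, so it spirantizes to the fricative [v]. /gibaefoidtugaiv/ → givaefoidtugaiv.
Rule 3 (intervocalic voicing): /f/ is a voiceless obstruent between vowels /e/ and /o/, so it voices to [v]. /givaefoidtugaiv/ → givaevoidtugaiv.
Rule 4 (stop-cluster a-epenthesis): /d/ and /t/ form a stop–stop cluster, so [a] is inserted between them. /givaevoidtugaiv/ → givaevoidatugaiv.
Rule 5 (final devoicing): /v/ is a voiced obstruent in word-final position, so it devoices to [f]. /givaevoidatugaiv/ → givaevoidatugaif.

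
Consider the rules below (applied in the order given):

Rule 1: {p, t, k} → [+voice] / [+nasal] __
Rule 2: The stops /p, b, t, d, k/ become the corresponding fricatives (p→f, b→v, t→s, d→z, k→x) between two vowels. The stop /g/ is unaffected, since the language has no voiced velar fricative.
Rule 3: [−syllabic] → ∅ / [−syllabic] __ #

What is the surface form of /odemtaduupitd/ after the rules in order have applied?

ozemdazuufit

Rule 1 (post-nasal voicing): /t/ is a voiceless stop immediately after the nasal /m/, so it voices to [d]. /odemtaduupitd/ → odemdaduupitd.
Rule 2 (intervocalic spirantization): /d/ is a stop between vowels /o/ and /e/, so it spirantizes to the fricative [z]. /d/ is a stop between vowels /a/ and /u/, so it spirantizes to the fricative [z]. /p/ is a stop between vowels /u/ and /i/, so it spirantizes to the fricative [f]. /odemdaduupitd/ → ozemdazuufitd.
Rule 3 (final cluster simplification): /d/ is the second consonant of a word-final cluster /td/, so it deletes. /ozemdazuufitd/ → ozemdazuufit.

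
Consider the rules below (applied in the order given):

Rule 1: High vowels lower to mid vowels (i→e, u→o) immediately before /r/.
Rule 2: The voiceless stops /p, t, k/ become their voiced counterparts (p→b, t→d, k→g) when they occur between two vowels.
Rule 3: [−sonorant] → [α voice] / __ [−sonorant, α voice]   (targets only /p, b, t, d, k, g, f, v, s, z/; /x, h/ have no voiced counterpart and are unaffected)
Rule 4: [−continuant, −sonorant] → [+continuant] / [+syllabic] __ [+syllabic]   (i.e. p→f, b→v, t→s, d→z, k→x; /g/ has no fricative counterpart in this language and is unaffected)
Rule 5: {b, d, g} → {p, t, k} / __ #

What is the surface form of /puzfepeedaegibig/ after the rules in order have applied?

Rule 1 (pre-rhotic lowering): no segment meets the environment; /puzfepeedaegibig/ is unchanged.
Rule 2 (intervocalic voicing): /p/ is a voiceless stop between vowels /e/ and /e/, so it voices to [b]. /puzfepeedaegibig/ → puzfebeedaegibig.
Rule 3 (regressive voicing assimilation): /z/ precedes the voiceless obstruent /f/, so it devoices to [s] by assimilation. /puzfebeedaegibig/ → pusfebeedaegibig.
Rule 4 (intervocalic spirantization): /b/ is a stop between vowels /e/ and /e/, so it spirantizes to the fricative [v]. /d/ is a stop between vowels /e/ and /a/, so it spirantizes to the fricative [z]. /b/ is a stop between vowels /i/ and /i/, so it spirantizes to the fricative [v]. /pusfebeedaegibig/ → pusfeveezaegivig.
Rule 5 (final devoicing): /g/ is a voiced stop in word-final position, so it devoices to [k]. /pusfeveezaegivig/ → pusfeveezaegivik.

pusfeveezaegivik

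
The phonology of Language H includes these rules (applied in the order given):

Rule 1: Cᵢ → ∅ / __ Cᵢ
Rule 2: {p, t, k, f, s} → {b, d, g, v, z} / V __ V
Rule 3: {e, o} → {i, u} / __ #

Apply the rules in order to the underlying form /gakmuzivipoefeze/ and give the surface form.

Rule 1 (degemination): no segment meets the environment; /gakmuzivipoefeze/ is unchanged.
Rule 2 (intervocalic voicing): /p/ is a voiceless obstruent between vowels /i/ and /o/, so it voices to [b]. /f/ is a voiceless obstruent between vowels /e/ and /e/, so it voices to [v]. /gakmuzivipoefeze/ → gakmuziviboeveze.
Rule 3 (final vowel raising): /e/ is a mid vowel in word-final position, so it raises to [i]. /gakmuziviboeveze/ → gakmuziviboevezi.

gakmuziviboevezi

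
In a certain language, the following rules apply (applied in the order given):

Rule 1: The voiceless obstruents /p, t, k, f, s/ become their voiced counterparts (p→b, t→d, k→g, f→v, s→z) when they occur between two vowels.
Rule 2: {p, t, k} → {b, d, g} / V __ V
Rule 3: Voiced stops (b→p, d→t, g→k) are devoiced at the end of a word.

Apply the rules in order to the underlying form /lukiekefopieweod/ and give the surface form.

Rule 1 (intervocalic voicing): /k/ is a voiceless obstruent between vowels /u/ and /i/, so it voices to [g]. /k/ is a voiceless obstruent between vowels /e/ and /e/, so it voices to [g]. /f/ is a voiceless obstruent between vowels /e/ and /o/, so it voices to [v]. /p/ is a voiceless obstruent between vowels /o/ and /i/, so it voices to [b]. /lukiekefopieweod/ → lugiegevobieweod.
Rule 2 (intervocalic voicing): no segment meets the environment; /lugiegevobieweod/ is unchanged.
Rule 3 (final devoicing): /d/ is a voiced stop in word-final position, so it devoices to [t]. /lugiegevobieweod/ → lugiegevobieweot.

lugiegevobieweot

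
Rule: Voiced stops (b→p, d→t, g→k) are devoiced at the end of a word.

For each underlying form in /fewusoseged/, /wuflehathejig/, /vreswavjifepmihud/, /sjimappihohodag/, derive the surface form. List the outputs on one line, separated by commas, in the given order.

fewusoseget, wuflehathejik, vreswavjifepmihut, sjimappihohodak

/fewusoseged/: /d/ is a voiced stop in word-final position, so it devoices to [t]. → [fewusoseget].
/wuflehathejig/: /g/ is a voiced stop in word-final position, so it devoices to [k]. → [wuflehathejik].
/vreswavjifepmihud/: /d/ is a voiced stop in word-final position, so it devoices to [t]. → [vreswavjifepmihut].
/sjimappihohodag/: /g/ is a voiced stop in word-final position, so it devoices to [k]. → [sjimappihohodak].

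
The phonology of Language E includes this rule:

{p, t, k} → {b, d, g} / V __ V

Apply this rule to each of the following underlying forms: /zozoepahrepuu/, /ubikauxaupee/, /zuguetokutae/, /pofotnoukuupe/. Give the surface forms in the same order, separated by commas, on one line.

/zozoepahrepuu/: /p/ is a voiceless stop between vowels /e/ and /a/, so it voices to [b]. /p/ is a voiceless stop between vowels /e/ and /u/, so it voices to [b]. → [zozoebahrebuu].
/ubikauxaupee/: /k/ is a voiceless stop between vowels /i/ and /a/, so it voices to [g]. /p/ is a voiceless stop between vowels /u/ and /e/, so it voices to [b]. → [ubigauxaubee].
/zuguetokutae/: /t/ is a voiceless stop between vowels /e/ and /o/, so it voices to [d]. /k/ is a voiceless stop between vowels /o/ and /u/, so it voices to [g]. /t/ is a voiceless stop between vowels /u/ and /a/, so it voices to [d]. → [zuguedogudae].
/pofotnoukuupe/: /k/ is a voiceless stop between vowels /u/ and /u/, so it voices to [g]. /p/ is a voiceless stop between vowels /u/ and /e/, so it voices to [b]. → [pofotnouguube].

zozoebahrebuu, ubigauxaubee, zuguedogudae, pofotnouguube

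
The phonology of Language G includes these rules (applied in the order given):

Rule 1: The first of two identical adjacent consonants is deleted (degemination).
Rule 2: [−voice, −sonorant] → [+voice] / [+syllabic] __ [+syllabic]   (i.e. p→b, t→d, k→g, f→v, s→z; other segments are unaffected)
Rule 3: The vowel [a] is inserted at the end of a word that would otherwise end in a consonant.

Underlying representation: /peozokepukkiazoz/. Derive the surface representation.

Rule 1 (degemination): /kk/ is a geminate; the first /k/ deletes. /peozokepukkiazoz/ → peozokepukiazoz.
Rule 2 (intervocalic voicing): /k/ is a voiceless obstruent between vowels /o/ and /e/, so it voices to [g]. /p/ is a voiceless obstruent between vowels /e/ and /u/, so it voices to [b]. /k/ is a voiceless obstruent between vowels /u/ and /i/, so it voices to [g]. /peozokepukiazoz/ → peozogebugiazoz.
Rule 3 (final a-epenthesis): the form ends in the consonant /z/, so [a] is inserted word-finally. /peozogebugiazoz/ → peozogebugiazoza.

peozogebugiazoza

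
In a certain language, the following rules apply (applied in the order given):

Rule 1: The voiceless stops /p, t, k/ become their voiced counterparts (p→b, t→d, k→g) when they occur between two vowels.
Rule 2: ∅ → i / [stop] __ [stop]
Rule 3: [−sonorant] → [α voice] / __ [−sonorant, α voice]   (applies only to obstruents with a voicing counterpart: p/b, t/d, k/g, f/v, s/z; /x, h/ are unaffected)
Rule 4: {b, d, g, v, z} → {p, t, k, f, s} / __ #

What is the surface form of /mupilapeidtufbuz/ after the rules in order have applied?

Rule 1 (intervocalic voicing): /p/ is a voiceless stop between vowels /u/ and /i/, so it voices to [b]. /p/ is a voiceless stop between vowels /a/ and /e/, so it voices to [b]. /mupilapeidtufbuz/ → mubilabeidtufbuz.
Rule 2 (stop-cluster i-epenthesis): /d/ and /t/ form a stop–stop cluster, so [i] is inserted between them. /mubilabeidtufbuz/ → mubilabeiditufbuz.
Rule 3 (regressive voicing assimilation): /f/ precedes the voiced obstruent /b/, so it voices to [v] by assimilation. /mubilabeiditufbuz/ → mubilabeidituvbuz.
Rule 4 (final devoicing): /z/ is a voiced obstruent in word-final position, so it devoices to [s]. /mubilabeidituvbuz/ → mubilabeidituvbus.

mubilabeidituvbus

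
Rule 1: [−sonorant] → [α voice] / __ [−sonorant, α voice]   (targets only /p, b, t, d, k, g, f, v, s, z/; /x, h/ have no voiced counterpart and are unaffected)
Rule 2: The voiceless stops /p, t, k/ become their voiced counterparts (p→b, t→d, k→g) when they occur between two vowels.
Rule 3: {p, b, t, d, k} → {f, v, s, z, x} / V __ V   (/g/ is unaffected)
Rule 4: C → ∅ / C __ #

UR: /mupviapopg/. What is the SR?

Rule 1 (regressive voicing assimilation): /p/ precedes the voiced obstruent /v/, so it voices to [b] by assimilation. /p/ precedes the voiced obstruent /g/, so it voices to [b] by assimilation. /mupviapopg/ → mubviapobg.
Rule 2 (intervocalic voicing): /p/ is a voiceless stop between vowels /a/ and /o/, so it voices to [b]. /mubviapobg/ → mubviabobg.
Rule 3 (intervocalic spirantization): /b/ is a stop between vowels /a/ and /o/, so it spirantizes to the fricative [v]. /mubviabobg/ → mubviavobg.
Rule 4 (final cluster simplification): /g/ is the second consonant of a word-final cluster /bg/, so it deletes. /mubviavobg/ → mubviavob.

mubviavob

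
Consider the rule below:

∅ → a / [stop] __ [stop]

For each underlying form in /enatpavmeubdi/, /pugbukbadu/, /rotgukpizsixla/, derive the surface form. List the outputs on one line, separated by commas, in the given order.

/enatpavmeubdi/: /t/ and /p/ form a stop–stop cluster, so [a] is inserted between them. /b/ and /d/ form a stop–stop cluster, so [a] is inserted between them. → [enatapavmeubadi].
/pugbukbadu/: /g/ and /b/ form a stop–stop cluster, so [a] is inserted between them. /k/ and /b/ form a stop–stop cluster, so [a] is inserted between them. → [pugabukabadu].
/rotgukpizsixla/: /t/ and /g/ form a stop–stop cluster, so [a] is inserted between them. /k/ and /p/ form a stop–stop cluster, so [a] is inserted between them. → [rotagukapizsixla].

enatapavmeubadi, pugabukabadu, rotagukapizsixla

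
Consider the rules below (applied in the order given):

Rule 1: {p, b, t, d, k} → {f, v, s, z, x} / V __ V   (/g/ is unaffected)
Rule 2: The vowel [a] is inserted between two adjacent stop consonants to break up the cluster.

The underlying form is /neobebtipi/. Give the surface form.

neovebatifi

Rule 1 (intervocalic spirantization): /b/ is a stop between vowels /o/ and /e/, so it spirantizes to the fricative [v]. /p/ is a stop between vowels /i/ and /i/, so it spirantizes to the fricative [f]. /neobebtipi/ → neovebtifi.
Rule 2 (stop-cluster a-epenthesis): /b/ and /t/ form a stop–stop cluster, so [a] is inserted between them. /neovebtifi/ → neovebatifi.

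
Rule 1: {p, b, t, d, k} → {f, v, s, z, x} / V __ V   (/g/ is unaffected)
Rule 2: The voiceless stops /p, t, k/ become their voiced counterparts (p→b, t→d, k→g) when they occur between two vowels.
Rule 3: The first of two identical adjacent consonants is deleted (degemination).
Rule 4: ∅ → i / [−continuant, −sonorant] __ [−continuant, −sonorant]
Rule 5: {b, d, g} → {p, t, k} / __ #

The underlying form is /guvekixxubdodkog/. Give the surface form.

Rule 1 (intervocalic spirantization): /k/ is a stop between vowels /e/ and /i/, so it spirantizes to the fricative [x]. /guvekixxubdodkog/ → guvexixxubdodkog.
Rule 2 (intervocalic voicing): no segment meets the environment; /guvexixxubdodkog/ is unchanged.
Rule 3 (degemination): /xx/ is a geminate; the first /x/ deletes. /guvexixxubdodkog/ → guvexixubdodkog.
Rule 4 (stop-cluster i-epenthesis): /b/ and /d/ form a stop–stop cluster, so [i] is inserted between them. /d/ and /k/ form a stop–stop cluster, so [i] is inserted between them. /guvexixubdodkog/ → guvexixubidodikog.
Rule 5 (final devoicing): /g/ is a voiced stop in word-final position, so it devoices to [k]. /guvexixubidodikog/ → guvexixubidodikok.

guvexixubidodikok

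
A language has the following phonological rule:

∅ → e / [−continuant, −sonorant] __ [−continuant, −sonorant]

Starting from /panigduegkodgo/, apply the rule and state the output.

/g/ and /d/ form a stop–stop cluster, so [e] is inserted between them.
/g/ and /k/ form a stop–stop cluster, so [e] is inserted between them.
/d/ and /g/ form a stop–stop cluster, so [e] is inserted between them.
Surface form: [panigeduegekodego].

panigeduegekodego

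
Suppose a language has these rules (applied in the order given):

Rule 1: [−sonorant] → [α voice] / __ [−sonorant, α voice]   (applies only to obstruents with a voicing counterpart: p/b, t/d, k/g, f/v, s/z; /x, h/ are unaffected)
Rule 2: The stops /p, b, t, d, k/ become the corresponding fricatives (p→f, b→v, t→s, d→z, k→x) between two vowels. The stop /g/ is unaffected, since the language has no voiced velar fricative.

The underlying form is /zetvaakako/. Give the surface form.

zedvaaxaxo

Rule 1 (regressive voicing assimilation): /t/ precedes the voiced obstruent /v/, so it voices to [d] by assimilation. /zetvaakako/ → zedvaakako.
Rule 2 (intervocalic spirantization): /k/ is a stop between vowels /a/ and /a/, so it spirantizes to the fricative [x]. /k/ is a stop between vowels /a/ and /o/, so it spirantizes to the fricative [x]. /zedvaakako/ → zedvaaxaxo.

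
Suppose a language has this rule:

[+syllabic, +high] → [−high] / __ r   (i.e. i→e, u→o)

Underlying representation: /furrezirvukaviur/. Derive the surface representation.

forrezervukavior

Scanning /furrezirvukaviur/: /u/ is a high vowel immediately before /r/, so it lowers to [o]; /i/ is a high vowel immediately before /r/, so it lowers to [e]; /u/ at position 10 is not in the conditioning environment; /i/ at position 14 is not in the conditioning environment; /u/ is a high vowel immediately before /r/, so it lowers to [o].
Result: [forrezervukavior].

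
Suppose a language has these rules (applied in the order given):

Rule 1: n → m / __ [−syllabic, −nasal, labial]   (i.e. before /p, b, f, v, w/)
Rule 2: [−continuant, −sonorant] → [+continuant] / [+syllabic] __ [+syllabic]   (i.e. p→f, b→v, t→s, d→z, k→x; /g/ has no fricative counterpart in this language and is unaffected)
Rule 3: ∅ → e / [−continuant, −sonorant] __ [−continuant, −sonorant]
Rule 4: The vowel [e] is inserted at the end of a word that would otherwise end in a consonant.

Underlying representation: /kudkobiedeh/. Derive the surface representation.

Rule 1 (nasal place assimilation): no segment meets the environment; /kudkobiedeh/ is unchanged.
Rule 2 (intervocalic spirantization): /b/ is a stop between vowels /o/ and /i/, so it spirantizes to the fricative [v]. /d/ is a stop between vowels /e/ and /e/, so it spirantizes to the fricative [z]. /kudkobiedeh/ → kudkoviezeh.
Rule 3 (stop-cluster e-epenthesis): /d/ and /k/ form a stop–stop cluster, so [e] is inserted between them. /kudkoviezeh/ → kudekoviezeh.
Rule 4 (final e-epenthesis): the form ends in the consonant /h/, so [e] is inserted word-finally. /kudekoviezeh/ → kudekoviezehe.

kudekoviezehe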